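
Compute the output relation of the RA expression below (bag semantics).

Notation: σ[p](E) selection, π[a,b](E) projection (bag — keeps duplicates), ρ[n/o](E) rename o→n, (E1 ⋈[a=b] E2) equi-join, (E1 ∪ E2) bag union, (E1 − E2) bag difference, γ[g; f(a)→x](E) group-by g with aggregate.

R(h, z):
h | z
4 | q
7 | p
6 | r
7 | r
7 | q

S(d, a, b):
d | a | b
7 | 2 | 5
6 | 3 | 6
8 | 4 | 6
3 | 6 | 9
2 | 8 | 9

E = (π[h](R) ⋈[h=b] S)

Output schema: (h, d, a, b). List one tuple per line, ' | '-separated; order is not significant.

Row counts bottom-up:
  R → 5
  π[h](R) → 5
  S → 5
  (π[h](R) ⋈[h=b] S) → 2

== RESULT ==
h | d | a | b
6 | 6 | 3 | 6
6 | 8 | 4 | 6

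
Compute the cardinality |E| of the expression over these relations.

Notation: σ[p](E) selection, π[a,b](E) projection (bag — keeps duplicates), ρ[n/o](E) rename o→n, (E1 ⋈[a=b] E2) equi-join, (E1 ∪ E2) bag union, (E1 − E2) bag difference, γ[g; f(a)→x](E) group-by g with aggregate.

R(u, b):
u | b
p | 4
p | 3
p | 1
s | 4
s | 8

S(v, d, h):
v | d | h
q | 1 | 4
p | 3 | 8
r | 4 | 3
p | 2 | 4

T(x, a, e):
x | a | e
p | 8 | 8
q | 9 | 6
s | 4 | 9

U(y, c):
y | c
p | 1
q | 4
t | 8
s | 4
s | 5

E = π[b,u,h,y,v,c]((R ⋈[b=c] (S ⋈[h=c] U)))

Stepwise |·|:
  R → 5
  S → 4
  U → 5
  (S ⋈[h=c] U) → 5
  (R ⋈[b=c] (S ⋈[h=c] U)) → 9
  π[b,u,h,y,v,c]((R ⋈[b=c] (S ⋈[h=c] U))) → 9

|E| = 9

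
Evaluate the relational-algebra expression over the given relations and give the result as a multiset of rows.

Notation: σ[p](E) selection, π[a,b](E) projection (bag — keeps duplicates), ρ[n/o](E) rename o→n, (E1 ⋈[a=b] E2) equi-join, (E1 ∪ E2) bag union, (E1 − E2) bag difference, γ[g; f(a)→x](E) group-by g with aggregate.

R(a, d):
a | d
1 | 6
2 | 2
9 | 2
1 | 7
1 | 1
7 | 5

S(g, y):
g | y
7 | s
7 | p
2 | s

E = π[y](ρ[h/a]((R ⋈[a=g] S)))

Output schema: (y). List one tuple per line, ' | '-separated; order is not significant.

Row counts bottom-up:
  R → 6
  S → 3
  (R ⋈[a=g] S) → 3
  ρ[h/a]((R ⋈[a=g] S)) → 3
  π[y](ρ[h/a]((R ⋈[a=g] S))) → 3

== RESULT ==
y
p
s
s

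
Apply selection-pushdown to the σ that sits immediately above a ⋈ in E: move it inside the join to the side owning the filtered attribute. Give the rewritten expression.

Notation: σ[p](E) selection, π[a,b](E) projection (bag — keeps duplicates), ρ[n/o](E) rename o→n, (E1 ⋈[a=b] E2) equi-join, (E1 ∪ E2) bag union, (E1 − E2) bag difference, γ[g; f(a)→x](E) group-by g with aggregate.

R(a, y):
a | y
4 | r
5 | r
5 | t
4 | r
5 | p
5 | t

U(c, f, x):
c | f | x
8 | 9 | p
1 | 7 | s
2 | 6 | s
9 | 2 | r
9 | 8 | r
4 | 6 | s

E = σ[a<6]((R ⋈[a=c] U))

σ filters on a, owned by the left side.
E' = (σ[a<6](R) ⋈[a=c] U)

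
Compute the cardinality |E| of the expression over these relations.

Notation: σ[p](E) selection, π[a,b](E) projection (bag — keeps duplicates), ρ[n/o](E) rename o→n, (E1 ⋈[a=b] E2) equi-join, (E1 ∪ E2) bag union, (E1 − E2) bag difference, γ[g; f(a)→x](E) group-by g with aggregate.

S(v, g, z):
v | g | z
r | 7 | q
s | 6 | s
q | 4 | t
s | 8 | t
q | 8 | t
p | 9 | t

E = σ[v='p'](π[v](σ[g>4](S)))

Stepwise |·|:
  S → 6
  σ[g>4](S) → 5
  π[v](σ[g>4](S)) → 5
  σ[v='p'](π[v](σ[g>4](S))) → 1

|E| = 1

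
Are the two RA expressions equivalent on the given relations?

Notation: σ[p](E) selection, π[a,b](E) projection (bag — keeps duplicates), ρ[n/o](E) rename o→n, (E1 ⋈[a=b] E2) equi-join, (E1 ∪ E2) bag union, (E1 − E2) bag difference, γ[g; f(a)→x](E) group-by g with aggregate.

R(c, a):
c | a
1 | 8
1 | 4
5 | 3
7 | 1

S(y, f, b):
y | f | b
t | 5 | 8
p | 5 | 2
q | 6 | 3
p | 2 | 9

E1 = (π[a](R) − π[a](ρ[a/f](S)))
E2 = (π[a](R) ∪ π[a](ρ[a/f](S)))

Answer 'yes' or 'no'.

E1 per-node cardinality:
  R → 4
  π[a](R) → 4
  S → 4
  ρ[a/f](S) → 4
  π[a](ρ[a/f](S)) → 4
  (π[a](R) − π[a](ρ[a/f](S))) → 4
E2 per-node cardinality:
  R → 4
  π[a](R) → 4
  S → 4
  ρ[a/f](S) → 4
  π[a](ρ[a/f](S)) → 4
  (π[a](R) ∪ π[a](ρ[a/f](S))) → 8

E1 result:
a
1
3
4
8
E2 result:
a
1
2
3
4
5
5
6
8
Witness: (6,) appears 0× in E1 but 1× in E2.

no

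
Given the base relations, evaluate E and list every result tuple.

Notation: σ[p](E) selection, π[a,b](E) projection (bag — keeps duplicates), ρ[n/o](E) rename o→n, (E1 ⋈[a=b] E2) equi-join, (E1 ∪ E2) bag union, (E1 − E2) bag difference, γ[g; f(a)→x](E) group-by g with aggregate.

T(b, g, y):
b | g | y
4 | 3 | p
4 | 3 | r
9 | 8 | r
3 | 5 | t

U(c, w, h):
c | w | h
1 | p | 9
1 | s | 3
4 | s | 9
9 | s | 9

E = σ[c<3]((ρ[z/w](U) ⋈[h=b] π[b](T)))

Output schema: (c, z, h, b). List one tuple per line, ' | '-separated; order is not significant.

Stepwise |·|:
  U → 4
  ρ[z/w](U) → 4
  T → 4
  π[b](T) → 4
  (ρ[z/w](U) ⋈[h=b] π[b](T)) → 4
  σ[c<3]((ρ[z/w](U) ⋈[h=b] π[b](T))) → 2

== RESULT ==
c | z | h | b
1 | p | 9 | 9
1 | s | 3 | 3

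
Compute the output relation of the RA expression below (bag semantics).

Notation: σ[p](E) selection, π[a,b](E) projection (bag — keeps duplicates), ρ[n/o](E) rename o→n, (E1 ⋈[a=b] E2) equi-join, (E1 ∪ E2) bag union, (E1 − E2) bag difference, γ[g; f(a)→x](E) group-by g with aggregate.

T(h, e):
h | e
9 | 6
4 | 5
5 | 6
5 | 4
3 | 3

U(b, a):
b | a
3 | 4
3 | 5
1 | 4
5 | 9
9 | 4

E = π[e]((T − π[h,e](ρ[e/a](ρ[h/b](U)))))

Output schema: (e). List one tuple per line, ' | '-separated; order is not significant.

Per-node cardinality:
  T → 5
  U → 5
  ρ[h/b](U) → 5
  ρ[e/a](ρ[h/b](U)) → 5
  π[h,e](ρ[e/a](ρ[h/b](U))) → 5
  (T − π[h,e](ρ[e/a](ρ[h/b](U)))) → 5
  π[e]((T − π[h,e](ρ[e/a](ρ[h/b](U))))) → 5

== RESULT ==
e
3
4
5
6
6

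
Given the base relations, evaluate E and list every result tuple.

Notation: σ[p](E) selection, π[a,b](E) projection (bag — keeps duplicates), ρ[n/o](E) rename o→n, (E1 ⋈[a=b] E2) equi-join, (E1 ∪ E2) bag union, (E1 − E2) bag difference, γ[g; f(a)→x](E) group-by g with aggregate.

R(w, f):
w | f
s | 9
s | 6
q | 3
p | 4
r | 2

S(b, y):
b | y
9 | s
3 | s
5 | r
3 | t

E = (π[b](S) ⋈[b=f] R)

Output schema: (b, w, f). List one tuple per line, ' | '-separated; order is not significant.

Row counts bottom-up:
  S → 4
  π[b](S) → 4
  R → 5
  (π[b](S) ⋈[b=f] R) → 3

== RESULT ==
b | w | f
3 | q | 3
3 | q | 3
9 | s | 9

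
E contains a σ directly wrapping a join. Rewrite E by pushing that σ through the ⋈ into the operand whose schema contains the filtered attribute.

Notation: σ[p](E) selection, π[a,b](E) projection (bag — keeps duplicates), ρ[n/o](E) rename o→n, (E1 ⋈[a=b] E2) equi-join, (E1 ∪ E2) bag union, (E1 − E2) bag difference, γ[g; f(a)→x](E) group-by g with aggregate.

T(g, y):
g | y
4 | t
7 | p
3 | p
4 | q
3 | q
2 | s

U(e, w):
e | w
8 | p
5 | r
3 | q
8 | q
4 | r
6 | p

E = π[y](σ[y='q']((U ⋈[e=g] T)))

σ filters on y, owned by the right side.
E' = π[y]((U ⋈[e=g] σ[y='q'](T)))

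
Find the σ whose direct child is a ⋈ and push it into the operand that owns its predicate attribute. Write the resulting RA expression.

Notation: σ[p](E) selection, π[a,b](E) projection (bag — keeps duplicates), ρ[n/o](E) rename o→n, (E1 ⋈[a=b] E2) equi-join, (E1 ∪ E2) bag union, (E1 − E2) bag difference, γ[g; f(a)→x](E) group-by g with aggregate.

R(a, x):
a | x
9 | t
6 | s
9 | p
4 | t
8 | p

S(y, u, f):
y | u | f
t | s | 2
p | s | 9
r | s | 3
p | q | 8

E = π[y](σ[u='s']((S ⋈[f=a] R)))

σ filters on u, owned by the left side.
E' = π[y]((σ[u='s'](S) ⋈[f=a] R))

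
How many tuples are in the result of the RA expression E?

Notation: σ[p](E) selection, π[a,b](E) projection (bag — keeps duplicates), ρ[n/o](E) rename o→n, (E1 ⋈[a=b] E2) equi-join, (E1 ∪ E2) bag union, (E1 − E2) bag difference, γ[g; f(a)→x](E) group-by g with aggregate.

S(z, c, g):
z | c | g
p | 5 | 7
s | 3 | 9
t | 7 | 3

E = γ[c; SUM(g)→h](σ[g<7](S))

Subexpression sizes:
  S → 3
  σ[g<7](S) → 1
  γ[c; SUM(g)→h](σ[g<7](S)) → 1

|E| = 1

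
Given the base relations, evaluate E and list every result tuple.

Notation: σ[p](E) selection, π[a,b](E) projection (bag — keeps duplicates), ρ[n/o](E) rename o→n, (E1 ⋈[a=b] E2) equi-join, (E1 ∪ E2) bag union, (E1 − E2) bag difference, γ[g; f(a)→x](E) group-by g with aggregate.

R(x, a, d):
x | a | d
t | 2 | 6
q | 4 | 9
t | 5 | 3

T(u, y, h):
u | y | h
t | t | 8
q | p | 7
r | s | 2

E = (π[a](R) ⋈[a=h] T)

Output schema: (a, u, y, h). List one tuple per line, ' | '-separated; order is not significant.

Row counts bottom-up:
  R → 3
  π[a](R) → 3
  T → 3
  (π[a](R) ⋈[a=h] T) → 1

== RESULT ==
a | u | y | h
2 | r | s | 2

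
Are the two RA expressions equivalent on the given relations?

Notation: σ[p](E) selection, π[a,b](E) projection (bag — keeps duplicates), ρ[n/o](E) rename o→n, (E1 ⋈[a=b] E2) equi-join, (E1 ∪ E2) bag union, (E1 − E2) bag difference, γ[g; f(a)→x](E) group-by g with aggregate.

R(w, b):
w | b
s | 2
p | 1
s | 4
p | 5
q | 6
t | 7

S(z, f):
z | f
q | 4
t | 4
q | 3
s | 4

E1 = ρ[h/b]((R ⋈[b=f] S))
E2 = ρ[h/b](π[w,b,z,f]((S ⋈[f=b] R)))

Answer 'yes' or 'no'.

E1 per-node cardinality:
  R → 6
  S → 4
  (R ⋈[b=f] S) → 3
  ρ[h/b]((R ⋈[b=f] S)) → 3
E2 per-node cardinality:
  S → 4
  R → 6
  (S ⋈[f=b] R) → 3
  π[w,b,z,f]((S ⋈[f=b] R)) → 3
  ρ[h/b](π[w,b,z,f]((S ⋈[f=b] R))) → 3

E1 and E2 produce the same multiset:
w | h | z | f
s | 4 | q | 4
s | 4 | s | 4
s | 4 | t | 4

yes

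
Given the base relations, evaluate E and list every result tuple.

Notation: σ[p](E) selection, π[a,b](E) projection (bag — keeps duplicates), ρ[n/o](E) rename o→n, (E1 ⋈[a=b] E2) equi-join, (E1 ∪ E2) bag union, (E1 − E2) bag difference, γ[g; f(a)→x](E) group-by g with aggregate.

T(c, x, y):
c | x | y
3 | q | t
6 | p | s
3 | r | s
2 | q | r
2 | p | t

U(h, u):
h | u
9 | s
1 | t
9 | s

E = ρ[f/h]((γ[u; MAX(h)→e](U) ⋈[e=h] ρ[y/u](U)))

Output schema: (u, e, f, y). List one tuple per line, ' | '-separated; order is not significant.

Stepwise |·|:
  U → 3
  γ[u; MAX(h)→e](U) → 2
  U → 3
  ρ[y/u](U) → 3
  (γ[u; MAX(h)→e](U) ⋈[e=h] ρ[y/u](U)) → 3
  ρ[f/h]((γ[u; MAX(h)→e](U) ⋈[e=h] ρ[y/u](U))) → 3

== RESULT ==
u | e | f | y
s | 9 | 9 | s
s | 9 | 9 | s
t | 1 | 1 | t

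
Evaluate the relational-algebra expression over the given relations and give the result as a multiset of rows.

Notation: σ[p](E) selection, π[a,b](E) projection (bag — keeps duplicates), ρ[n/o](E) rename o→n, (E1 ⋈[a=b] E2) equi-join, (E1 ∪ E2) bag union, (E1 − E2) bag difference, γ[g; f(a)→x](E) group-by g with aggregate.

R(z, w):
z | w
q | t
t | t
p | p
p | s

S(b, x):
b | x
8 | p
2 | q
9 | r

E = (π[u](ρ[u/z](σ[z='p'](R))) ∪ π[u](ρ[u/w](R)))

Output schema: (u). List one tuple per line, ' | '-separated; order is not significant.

Subexpression sizes:
  R → 4
  σ[z='p'](R) → 2
  ρ[u/z](σ[z='p'](R)) → 2
  π[u](ρ[u/z](σ[z='p'](R))) → 2
  R → 4
  ρ[u/w](R) → 4
  π[u](ρ[u/w](R)) → 4
  (π[u](ρ[u/z](σ[z='p'](R))) ∪ π[u](ρ[u/w](R))) → 6

== RESULT ==
u
p
p
p
s
t
t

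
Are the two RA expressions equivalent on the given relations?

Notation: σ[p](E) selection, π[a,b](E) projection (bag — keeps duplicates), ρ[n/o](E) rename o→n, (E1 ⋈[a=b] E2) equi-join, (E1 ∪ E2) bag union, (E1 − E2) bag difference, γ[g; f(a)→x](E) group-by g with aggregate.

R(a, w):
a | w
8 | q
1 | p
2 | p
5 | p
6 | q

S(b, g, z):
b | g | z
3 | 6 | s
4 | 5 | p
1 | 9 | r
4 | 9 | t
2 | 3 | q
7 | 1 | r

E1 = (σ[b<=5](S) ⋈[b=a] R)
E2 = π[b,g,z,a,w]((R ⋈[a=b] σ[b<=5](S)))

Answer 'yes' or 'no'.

E1 subexpression sizes:
  S → 6
  σ[b<=5](S) → 5
  R → 5
  (σ[b<=5](S) ⋈[b=a] R) → 2
E2 subexpression sizes:
  R → 5
  S → 6
  σ[b<=5](S) → 5
  (R ⋈[a=b] σ[b<=5](S)) → 2
  π[b,g,z,a,w]((R ⋈[a=b] σ[b<=5](S))) → 2

E1 and E2 produce the same multiset:
b | g | z | a | w
1 | 9 | r | 1 | p
2 | 3 | q | 2 | p

yes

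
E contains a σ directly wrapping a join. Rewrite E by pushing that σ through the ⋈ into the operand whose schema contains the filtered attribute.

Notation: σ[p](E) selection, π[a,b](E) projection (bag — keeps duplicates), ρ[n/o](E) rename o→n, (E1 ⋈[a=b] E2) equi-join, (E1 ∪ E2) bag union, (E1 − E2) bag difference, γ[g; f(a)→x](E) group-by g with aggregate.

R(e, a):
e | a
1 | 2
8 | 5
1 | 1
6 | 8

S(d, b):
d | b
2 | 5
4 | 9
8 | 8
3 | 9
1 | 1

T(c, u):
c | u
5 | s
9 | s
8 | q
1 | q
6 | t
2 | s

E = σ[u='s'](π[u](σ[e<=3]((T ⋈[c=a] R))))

σ filters on e, owned by the right side.
E' = σ[u='s'](π[u]((T ⋈[c=a] σ[e<=3](R))))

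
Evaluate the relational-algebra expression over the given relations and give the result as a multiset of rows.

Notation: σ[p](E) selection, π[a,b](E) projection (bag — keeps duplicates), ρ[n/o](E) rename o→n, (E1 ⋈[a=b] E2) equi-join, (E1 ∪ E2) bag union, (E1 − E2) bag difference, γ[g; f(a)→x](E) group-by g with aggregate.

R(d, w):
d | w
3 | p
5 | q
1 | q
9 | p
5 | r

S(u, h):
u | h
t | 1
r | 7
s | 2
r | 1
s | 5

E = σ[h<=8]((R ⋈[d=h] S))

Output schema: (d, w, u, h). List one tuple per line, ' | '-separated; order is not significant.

Stepwise |·|:
  R → 5
  S → 5
  (R ⋈[d=h] S) → 4
  σ[h<=8]((R ⋈[d=h] S)) → 4

== RESULT ==
d | w | u | h
1 | q | r | 1
1 | q | t | 1
5 | q | s | 5
5 | r | s | 5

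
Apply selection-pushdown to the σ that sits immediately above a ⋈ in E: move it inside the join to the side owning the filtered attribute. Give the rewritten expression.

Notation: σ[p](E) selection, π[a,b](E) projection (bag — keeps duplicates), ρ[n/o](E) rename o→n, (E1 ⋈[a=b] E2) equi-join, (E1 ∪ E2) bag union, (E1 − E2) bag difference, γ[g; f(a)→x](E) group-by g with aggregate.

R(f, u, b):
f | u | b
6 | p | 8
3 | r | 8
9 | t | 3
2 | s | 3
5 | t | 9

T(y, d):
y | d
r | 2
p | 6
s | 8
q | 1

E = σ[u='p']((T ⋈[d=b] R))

σ filters on u, owned by the right side.
E' = (T ⋈[d=b] σ[u='p'](R))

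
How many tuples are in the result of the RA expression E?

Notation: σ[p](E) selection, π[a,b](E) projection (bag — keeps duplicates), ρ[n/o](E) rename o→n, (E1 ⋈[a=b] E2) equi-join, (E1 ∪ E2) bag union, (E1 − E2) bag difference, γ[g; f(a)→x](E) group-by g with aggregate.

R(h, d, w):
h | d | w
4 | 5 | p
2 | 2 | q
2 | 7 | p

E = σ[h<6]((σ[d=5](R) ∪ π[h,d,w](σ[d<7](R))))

Row counts bottom-up:
  R → 3
  σ[d=5](R) → 1
  R → 3
  σ[d<7](R) → 2
  π[h,d,w](σ[d<7](R)) → 2
  (σ[d=5](R) ∪ π[h,d,w](σ[d<7](R))) → 3
  σ[h<6]((σ[d=5](R) ∪ π[h,d,w](σ[d<7](R)))) → 3

|E| = 3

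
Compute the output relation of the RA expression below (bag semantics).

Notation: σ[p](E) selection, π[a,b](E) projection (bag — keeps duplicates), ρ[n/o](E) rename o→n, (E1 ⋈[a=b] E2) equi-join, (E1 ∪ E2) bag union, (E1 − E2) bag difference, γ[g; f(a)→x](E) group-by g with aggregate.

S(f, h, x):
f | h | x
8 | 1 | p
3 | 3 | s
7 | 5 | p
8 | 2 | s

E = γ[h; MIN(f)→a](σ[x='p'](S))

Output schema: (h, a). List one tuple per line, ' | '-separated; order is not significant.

Subexpression sizes:
  S → 4
  σ[x='p'](S) → 2
  γ[h; MIN(f)→a](σ[x='p'](S)) → 2

== RESULT ==
h | a
1 | 8
5 | 7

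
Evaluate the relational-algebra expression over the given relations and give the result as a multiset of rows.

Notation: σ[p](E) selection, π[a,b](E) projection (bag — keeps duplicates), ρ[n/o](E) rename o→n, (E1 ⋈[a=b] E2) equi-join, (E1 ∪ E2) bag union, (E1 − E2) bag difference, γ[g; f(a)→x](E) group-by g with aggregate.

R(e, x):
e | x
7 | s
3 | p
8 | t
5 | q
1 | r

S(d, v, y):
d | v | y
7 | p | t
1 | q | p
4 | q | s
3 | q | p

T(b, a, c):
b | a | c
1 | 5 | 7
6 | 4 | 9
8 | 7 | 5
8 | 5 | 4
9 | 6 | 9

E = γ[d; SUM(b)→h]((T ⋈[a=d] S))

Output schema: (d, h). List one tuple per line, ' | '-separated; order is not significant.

Stepwise |·|:
  T → 5
  S → 4
  (T ⋈[a=d] S) → 2
  γ[d; SUM(b)→h]((T ⋈[a=d] S)) → 2

== RESULT ==
d | h
4 | 6
7 | 8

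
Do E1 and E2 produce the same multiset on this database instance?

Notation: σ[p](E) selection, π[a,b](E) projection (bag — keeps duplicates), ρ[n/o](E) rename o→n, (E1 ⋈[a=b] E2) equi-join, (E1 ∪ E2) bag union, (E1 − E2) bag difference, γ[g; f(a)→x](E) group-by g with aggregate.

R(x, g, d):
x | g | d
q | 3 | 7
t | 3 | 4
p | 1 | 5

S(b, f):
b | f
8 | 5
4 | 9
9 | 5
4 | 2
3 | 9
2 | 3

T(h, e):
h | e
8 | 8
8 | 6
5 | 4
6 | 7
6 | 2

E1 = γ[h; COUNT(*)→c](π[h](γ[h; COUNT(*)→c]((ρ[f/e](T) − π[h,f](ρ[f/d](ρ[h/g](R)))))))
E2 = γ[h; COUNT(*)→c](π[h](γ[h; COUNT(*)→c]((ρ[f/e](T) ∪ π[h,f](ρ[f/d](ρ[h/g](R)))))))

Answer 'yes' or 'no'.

E1 subexpression sizes:
  T → 5
  ρ[f/e](T) → 5
  R → 3
  ρ[h/g](R) → 3
  ρ[f/d](ρ[h/g](R)) → 3
  π[h,f](ρ[f/d](ρ[h/g](R))) → 3
  (ρ[f/e](T) − π[h,f](ρ[f/d](ρ[h/g](R)))) → 5
  γ[h; COUNT(*)→c]((ρ[f/e](T) − π[h,f](ρ[f/d](ρ[h/g](R))))) → 3
  π[h](γ[h; COUNT(*)→c]((ρ[f/e](T) − π[h,f](ρ[f/d](ρ[h/g](R)))))) → 3
  γ[h; COUNT(*)→c](π[h](γ[h; COUNT(*)→c]((ρ[f/e](T) − π[h,f](ρ[f/d](ρ[h/g](R))))))) → 3
E2 subexpression sizes:
  T → 5
  ρ[f/e](T) → 5
  R → 3
  ρ[h/g](R) → 3
  ρ[f/d](ρ[h/g](R)) → 3
  π[h,f](ρ[f/d](ρ[h/g](R))) → 3
  (ρ[f/e](T) ∪ π[h,f](ρ[f/d](ρ[h/g](R)))) → 8
  γ[h; COUNT(*)→c]((ρ[f/e](T) ∪ π[h,f](ρ[f/d](ρ[h/g](R))))) → 5
  π[h](γ[h; COUNT(*)→c]((ρ[f/e](T) ∪ π[h,f](ρ[f/d](ρ[h/g](R)))))) → 5
  γ[h; COUNT(*)→c](π[h](γ[h; COUNT(*)→c]((ρ[f/e](T) ∪ π[h,f](ρ[f/d](ρ[h/g](R))))))) → 5

E1 result:
h | c
5 | 1
6 | 1
8 | 1
E2 result:
h | c
1 | 1
3 | 1
5 | 1
6 | 1
8 | 1
Witness: (3, 1) appears 0× in E1 but 1× in E2.

no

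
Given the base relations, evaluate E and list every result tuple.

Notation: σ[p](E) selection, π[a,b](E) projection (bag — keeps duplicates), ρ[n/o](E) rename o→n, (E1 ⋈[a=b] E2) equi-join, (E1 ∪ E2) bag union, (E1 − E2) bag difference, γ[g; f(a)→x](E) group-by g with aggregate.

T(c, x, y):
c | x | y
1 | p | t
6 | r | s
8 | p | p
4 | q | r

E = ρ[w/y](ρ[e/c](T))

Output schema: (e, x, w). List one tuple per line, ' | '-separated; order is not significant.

Row counts bottom-up:
  T → 4
  ρ[e/c](T) → 4
  ρ[w/y](ρ[e/c](T)) → 4

== RESULT ==
e | x | w
1 | p | t
4 | q | r
6 | r | s
8 | p | p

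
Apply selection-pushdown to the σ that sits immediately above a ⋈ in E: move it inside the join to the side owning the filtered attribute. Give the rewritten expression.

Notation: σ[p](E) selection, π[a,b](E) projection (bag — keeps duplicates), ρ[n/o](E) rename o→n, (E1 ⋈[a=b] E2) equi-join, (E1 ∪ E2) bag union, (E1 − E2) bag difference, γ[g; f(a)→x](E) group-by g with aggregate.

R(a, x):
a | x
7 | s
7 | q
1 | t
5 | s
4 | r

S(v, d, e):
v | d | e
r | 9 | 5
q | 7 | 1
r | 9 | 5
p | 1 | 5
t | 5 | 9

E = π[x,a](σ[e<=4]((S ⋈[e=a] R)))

σ filters on e, owned by the left side.
E' = π[x,a]((σ[e<=4](S) ⋈[e=a] R))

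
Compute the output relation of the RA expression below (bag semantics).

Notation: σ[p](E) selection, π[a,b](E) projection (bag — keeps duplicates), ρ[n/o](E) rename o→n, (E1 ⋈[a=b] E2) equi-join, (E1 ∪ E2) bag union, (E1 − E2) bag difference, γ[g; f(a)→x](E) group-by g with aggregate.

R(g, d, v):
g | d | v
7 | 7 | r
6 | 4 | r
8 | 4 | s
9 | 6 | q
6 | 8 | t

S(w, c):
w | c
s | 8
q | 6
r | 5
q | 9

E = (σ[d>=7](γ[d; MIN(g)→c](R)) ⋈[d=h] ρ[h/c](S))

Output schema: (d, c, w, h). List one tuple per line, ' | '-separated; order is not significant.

Per-node cardinality:
  R → 5
  γ[d; MIN(g)→c](R) → 4
  σ[d>=7](γ[d; MIN(g)→c](R)) → 2
  S → 4
  ρ[h/c](S) → 4
  (σ[d>=7](γ[d; MIN(g)→c](R)) ⋈[d=h] ρ[h/c](S)) → 1

== RESULT ==
d | c | w | h
8 | 6 | s | 8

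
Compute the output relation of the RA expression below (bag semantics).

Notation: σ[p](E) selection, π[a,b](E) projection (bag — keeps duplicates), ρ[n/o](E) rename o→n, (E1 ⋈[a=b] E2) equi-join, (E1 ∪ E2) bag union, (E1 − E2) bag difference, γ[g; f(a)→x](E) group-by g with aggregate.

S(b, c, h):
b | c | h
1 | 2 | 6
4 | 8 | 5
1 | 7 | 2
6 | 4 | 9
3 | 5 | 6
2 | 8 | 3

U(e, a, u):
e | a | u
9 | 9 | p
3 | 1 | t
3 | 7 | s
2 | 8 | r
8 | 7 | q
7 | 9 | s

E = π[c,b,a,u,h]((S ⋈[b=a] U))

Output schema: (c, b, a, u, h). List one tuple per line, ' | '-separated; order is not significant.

Subexpression sizes:
  S → 6
  U → 6
  (S ⋈[b=a] U) → 2
  π[c,b,a,u,h]((S ⋈[b=a] U)) → 2

== RESULT ==
c | b | a | u | h
2 | 1 | 1 | t | 6
7 | 1 | 1 | t | 2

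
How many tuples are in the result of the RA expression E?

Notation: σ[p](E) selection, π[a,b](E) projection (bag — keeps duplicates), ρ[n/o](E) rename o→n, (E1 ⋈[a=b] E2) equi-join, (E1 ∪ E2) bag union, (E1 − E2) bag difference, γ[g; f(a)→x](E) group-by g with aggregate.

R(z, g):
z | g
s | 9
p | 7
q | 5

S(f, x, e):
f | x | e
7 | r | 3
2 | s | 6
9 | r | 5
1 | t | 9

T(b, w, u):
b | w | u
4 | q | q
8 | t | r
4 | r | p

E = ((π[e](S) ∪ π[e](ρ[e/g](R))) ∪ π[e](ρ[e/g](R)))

Per-node cardinality:
  S → 4
  π[e](S) → 4
  R → 3
  ρ[e/g](R) → 3
  π[e](ρ[e/g](R)) → 3
  (π[e](S) ∪ π[e](ρ[e/g](R))) → 7
  R → 3
  ρ[e/g](R) → 3
  π[e](ρ[e/g](R)) → 3
  ((π[e](S) ∪ π[e](ρ[e/g](R))) ∪ π[e](ρ[e/g](R))) → 10

|E| = 10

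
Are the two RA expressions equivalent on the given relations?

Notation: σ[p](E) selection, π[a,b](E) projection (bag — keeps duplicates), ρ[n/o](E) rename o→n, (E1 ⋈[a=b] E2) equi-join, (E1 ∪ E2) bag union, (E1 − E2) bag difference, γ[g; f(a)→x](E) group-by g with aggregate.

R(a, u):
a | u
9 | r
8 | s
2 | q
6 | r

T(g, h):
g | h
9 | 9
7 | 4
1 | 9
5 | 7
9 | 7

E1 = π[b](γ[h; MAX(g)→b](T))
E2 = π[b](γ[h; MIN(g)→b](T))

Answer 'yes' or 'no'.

E1 subexpression sizes:
  T → 5
  γ[h; MAX(g)→b](T) → 3
  π[b](γ[h; MAX(g)→b](T)) → 3
E2 subexpression sizes:
  T → 5
  γ[h; MIN(g)→b](T) → 3
  π[b](γ[h; MIN(g)→b](T)) → 3

E1 result:
b
7
9
9
E2 result:
b
1
5
7
Witness: (1,) appears 0× in E1 but 1× in E2.

no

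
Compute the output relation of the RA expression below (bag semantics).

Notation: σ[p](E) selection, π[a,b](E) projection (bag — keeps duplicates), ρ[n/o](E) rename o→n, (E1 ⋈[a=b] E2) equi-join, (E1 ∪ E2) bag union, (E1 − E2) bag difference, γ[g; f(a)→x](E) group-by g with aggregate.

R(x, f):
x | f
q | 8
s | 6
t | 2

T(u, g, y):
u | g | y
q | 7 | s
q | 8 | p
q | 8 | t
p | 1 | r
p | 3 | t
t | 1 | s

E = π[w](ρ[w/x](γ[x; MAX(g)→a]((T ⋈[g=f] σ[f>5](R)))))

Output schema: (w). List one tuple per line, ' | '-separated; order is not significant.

Row counts bottom-up:
  T → 6
  R → 3
  σ[f>5](R) → 2
  (T ⋈[g=f] σ[f>5](R)) → 2
  γ[x; MAX(g)→a]((T ⋈[g=f] σ[f>5](R))) → 1
  ρ[w/x](γ[x; MAX(g)→a]((T ⋈[g=f] σ[f>5](R)))) → 1
  π[w](ρ[w/x](γ[x; MAX(g)→a]((T ⋈[g=f] σ[f>5](R))))) → 1

== RESULT ==
w
q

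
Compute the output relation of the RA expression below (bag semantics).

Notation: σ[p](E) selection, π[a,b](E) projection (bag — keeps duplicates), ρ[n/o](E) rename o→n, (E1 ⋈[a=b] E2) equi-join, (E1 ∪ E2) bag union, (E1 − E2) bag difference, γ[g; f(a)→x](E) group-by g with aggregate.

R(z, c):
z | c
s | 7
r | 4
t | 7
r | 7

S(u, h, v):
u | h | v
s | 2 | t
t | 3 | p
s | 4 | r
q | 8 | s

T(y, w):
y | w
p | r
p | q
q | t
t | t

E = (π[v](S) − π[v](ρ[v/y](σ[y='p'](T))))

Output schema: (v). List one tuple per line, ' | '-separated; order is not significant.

Subexpression sizes:
  S → 4
  π[v](S) → 4
  T → 4
  σ[y='p'](T) → 2
  ρ[v/y](σ[y='p'](T)) → 2
  π[v](ρ[v/y](σ[y='p'](T))) → 2
  (π[v](S) − π[v](ρ[v/y](σ[y='p'](T)))) → 3

== RESULT ==
v
r
s
t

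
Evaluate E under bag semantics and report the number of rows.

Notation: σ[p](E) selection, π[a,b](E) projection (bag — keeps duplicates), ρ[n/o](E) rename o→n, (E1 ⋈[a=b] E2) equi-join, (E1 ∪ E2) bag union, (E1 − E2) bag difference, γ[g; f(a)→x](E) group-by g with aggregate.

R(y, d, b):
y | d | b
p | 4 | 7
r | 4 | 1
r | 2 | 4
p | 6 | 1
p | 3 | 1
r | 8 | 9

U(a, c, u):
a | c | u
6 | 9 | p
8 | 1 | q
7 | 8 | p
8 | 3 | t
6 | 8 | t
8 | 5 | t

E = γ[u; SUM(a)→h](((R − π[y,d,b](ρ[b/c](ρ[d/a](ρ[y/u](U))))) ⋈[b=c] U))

Subexpression sizes:
  R → 6
  U → 6
  ρ[y/u](U) → 6
  ρ[d/a](ρ[y/u](U)) → 6
  ρ[b/c](ρ[d/a](ρ[y/u](U))) → 6
  π[y,d,b](ρ[b/c](ρ[d/a](ρ[y/u](U)))) → 6
  (R − π[y,d,b](ρ[b/c](ρ[d/a](ρ[y/u](U))))) → 6
  U → 6
  ((R − π[y,d,b](ρ[b/c](ρ[d/a](ρ[y/u](U))))) ⋈[b=c] U) → 4
  γ[u; SUM(a)→h](((R − π[y,d,b](ρ[b/c](ρ[d/a](ρ[y/u](U))))) ⋈[b=c] U)) → 2

|E| = 2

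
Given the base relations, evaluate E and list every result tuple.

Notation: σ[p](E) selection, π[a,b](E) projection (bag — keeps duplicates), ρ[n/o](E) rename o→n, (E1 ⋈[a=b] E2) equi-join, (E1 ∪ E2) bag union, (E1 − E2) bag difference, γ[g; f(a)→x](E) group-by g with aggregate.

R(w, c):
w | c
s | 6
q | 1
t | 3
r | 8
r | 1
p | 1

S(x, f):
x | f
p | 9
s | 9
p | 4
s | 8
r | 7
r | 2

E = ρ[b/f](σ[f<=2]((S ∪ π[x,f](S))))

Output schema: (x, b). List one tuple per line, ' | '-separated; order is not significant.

Stepwise |·|:
  S → 6
  S → 6
  π[x,f](S) → 6
  (S ∪ π[x,f](S)) → 12
  σ[f<=2]((S ∪ π[x,f](S))) → 2
  ρ[b/f](σ[f<=2]((S ∪ π[x,f](S)))) → 2

== RESULT ==
x | b
r | 2
r | 2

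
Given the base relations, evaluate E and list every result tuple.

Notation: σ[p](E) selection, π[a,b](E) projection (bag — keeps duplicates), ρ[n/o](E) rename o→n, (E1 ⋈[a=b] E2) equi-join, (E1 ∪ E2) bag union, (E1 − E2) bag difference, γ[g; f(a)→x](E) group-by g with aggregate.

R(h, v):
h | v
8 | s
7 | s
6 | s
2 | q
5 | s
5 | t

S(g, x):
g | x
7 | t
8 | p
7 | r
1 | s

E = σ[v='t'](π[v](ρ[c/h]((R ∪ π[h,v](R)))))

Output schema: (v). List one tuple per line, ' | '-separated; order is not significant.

Stepwise |·|:
  R → 6
  R → 6
  π[h,v](R) → 6
  (R ∪ π[h,v](R)) → 12
  ρ[c/h]((R ∪ π[h,v](R))) → 12
  π[v](ρ[c/h]((R ∪ π[h,v](R)))) → 12
  σ[v='t'](π[v](ρ[c/h]((R ∪ π[h,v](R))))) → 2

== RESULT ==
v
t
t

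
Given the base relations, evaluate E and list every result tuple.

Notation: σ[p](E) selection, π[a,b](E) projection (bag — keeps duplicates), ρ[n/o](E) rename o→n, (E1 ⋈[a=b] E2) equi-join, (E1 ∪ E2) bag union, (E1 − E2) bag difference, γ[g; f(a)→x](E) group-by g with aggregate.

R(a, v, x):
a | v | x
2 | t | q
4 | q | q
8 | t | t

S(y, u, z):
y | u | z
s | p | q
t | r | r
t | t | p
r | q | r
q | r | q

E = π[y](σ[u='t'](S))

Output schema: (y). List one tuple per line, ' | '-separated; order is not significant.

Per-node cardinality:
  S → 5
  σ[u='t'](S) → 1
  π[y](σ[u='t'](S)) → 1

== RESULT ==
y
t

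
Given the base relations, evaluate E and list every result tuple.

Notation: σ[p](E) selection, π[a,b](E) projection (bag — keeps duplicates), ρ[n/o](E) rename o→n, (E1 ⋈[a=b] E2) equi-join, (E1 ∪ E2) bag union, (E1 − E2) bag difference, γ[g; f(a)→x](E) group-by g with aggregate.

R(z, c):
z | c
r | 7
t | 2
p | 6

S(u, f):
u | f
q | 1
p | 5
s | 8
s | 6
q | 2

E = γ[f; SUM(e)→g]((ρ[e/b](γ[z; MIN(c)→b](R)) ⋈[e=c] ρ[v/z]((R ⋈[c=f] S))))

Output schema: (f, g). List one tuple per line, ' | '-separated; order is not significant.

Subexpression sizes:
  R → 3
  γ[z; MIN(c)→b](R) → 3
  ρ[e/b](γ[z; MIN(c)→b](R)) → 3
  R → 3
  S → 5
  (R ⋈[c=f] S) → 2
  ρ[v/z]((R ⋈[c=f] S)) → 2
  (ρ[e/b](γ[z; MIN(c)→b](R)) ⋈[e=c] ρ[v/z]((R ⋈[c=f] S))) → 2
  γ[f; SUM(e)→g]((ρ[e/b](γ[z; MIN(c)→b](R)) ⋈[e=c] ρ[v/z]((R ⋈[c=f] S)))) → 2

== RESULT ==
f | g
2 | 2
6 | 6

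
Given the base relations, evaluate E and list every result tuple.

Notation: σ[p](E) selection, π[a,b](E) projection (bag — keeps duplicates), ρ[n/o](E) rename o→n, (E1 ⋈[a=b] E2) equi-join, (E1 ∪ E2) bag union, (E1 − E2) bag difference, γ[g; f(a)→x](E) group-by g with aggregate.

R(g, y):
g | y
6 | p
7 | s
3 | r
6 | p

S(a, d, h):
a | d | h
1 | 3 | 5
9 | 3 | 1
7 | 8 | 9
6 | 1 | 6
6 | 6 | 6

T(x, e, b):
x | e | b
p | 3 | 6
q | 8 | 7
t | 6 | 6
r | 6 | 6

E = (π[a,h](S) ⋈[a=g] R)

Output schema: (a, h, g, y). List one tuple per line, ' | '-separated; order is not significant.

Per-node cardinality:
  S → 5
  π[a,h](S) → 5
  R → 4
  (π[a,h](S) ⋈[a=g] R) → 5

== RESULT ==
a | h | g | y
6 | 6 | 6 | p
6 | 6 | 6 | p
6 | 6 | 6 | p
6 | 6 | 6 | p
7 | 9 | 7 | s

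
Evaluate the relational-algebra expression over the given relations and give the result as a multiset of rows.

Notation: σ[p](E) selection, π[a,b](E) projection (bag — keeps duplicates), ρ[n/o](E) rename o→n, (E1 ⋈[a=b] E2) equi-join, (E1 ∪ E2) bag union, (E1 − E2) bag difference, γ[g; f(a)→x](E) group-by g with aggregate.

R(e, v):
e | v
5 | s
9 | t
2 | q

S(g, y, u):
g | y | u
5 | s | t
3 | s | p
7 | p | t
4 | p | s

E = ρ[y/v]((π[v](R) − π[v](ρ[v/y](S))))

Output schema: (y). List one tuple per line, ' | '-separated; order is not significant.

Per-node cardinality:
  R → 3
  π[v](R) → 3
  S → 4
  ρ[v/y](S) → 4
  π[v](ρ[v/y](S)) → 4
  (π[v](R) − π[v](ρ[v/y](S))) → 2
  ρ[y/v]((π[v](R) − π[v](ρ[v/y](S)))) → 2

== RESULT ==
y
q
t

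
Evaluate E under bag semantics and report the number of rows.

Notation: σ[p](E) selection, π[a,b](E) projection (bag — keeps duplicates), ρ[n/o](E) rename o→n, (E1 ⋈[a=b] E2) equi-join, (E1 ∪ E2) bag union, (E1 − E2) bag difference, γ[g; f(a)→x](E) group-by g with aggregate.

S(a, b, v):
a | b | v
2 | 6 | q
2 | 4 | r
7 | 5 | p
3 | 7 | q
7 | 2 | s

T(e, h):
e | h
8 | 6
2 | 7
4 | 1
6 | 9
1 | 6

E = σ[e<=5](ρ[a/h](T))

Row counts bottom-up:
  T → 5
  ρ[a/h](T) → 5
  σ[e<=5](ρ[a/h](T)) → 3

|E| = 3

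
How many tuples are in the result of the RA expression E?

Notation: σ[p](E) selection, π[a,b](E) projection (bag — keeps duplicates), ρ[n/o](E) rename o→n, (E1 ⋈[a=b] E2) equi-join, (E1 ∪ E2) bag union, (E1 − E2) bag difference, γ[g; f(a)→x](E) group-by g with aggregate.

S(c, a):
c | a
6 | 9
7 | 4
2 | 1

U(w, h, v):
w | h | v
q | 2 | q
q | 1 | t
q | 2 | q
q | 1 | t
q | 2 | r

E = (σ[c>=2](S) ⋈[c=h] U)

Stepwise |·|:
  S → 3
  σ[c>=2](S) → 3
  U → 5
  (σ[c>=2](S) ⋈[c=h] U) → 3

|E| = 3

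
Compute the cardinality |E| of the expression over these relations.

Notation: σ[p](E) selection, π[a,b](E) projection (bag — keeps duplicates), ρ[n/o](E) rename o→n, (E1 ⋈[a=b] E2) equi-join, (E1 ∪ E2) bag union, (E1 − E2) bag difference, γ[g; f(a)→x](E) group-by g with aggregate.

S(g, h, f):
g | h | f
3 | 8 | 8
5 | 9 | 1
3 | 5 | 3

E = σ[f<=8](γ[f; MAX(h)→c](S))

Per-node cardinality:
  S → 3
  γ[f; MAX(h)→c](S) → 3
  σ[f<=8](γ[f; MAX(h)→c](S)) → 3

|E| = 3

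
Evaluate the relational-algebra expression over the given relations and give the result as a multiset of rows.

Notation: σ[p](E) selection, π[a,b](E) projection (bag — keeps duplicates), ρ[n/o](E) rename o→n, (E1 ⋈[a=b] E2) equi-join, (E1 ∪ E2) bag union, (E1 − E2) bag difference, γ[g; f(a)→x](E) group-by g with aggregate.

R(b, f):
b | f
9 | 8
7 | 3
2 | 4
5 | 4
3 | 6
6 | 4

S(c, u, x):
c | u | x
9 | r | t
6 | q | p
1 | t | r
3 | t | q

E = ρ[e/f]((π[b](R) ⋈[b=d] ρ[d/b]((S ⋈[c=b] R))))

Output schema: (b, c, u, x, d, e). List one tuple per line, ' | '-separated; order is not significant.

Per-node cardinality:
  R → 6
  π[b](R) → 6
  S → 4
  R → 6
  (S ⋈[c=b] R) → 3
  ρ[d/b]((S ⋈[c=b] R)) → 3
  (π[b](R) ⋈[b=d] ρ[d/b]((S ⋈[c=b] R))) → 3
  ρ[e/f]((π[b](R) ⋈[b=d] ρ[d/b]((S ⋈[c=b] R)))) → 3

== RESULT ==
b | c | u | x | d | e
3 | 3 | t | q | 3 | 6
6 | 6 | q | p | 6 | 4
9 | 9 | r | t | 9 | 8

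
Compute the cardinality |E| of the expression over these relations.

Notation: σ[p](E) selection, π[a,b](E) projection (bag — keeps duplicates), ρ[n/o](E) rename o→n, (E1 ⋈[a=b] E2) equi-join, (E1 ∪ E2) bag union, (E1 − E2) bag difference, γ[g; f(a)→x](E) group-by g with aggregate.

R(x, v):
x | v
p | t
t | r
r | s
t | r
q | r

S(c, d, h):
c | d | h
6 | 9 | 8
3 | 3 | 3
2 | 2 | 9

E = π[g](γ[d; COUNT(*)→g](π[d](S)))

Subexpression sizes:
  S → 3
  π[d](S) → 3
  γ[d; COUNT(*)→g](π[d](S)) → 3
  π[g](γ[d; COUNT(*)→g](π[d](S))) → 3

|E| = 3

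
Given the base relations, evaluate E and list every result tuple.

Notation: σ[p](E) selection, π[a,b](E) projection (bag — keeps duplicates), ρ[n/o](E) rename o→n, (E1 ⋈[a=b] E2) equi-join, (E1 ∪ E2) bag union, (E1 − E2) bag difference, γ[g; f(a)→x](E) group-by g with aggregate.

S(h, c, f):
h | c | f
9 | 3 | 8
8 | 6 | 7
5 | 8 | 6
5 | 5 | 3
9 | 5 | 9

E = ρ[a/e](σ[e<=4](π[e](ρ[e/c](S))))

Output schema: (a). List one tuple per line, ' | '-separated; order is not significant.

Per-node cardinality:
  S → 5
  ρ[e/c](S) → 5
  π[e](ρ[e/c](S)) → 5
  σ[e<=4](π[e](ρ[e/c](S))) → 1
  ρ[a/e](σ[e<=4](π[e](ρ[e/c](S)))) → 1

== RESULT ==
a
3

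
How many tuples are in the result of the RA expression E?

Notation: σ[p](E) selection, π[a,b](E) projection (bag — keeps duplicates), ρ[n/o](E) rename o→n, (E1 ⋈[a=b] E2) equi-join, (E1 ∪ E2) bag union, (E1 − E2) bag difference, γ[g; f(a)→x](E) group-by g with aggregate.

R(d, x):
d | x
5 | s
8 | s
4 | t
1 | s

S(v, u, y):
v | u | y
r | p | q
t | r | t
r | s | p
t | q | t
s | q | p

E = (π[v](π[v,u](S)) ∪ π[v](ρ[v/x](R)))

Stepwise |·|:
  S → 5
  π[v,u](S) → 5
  π[v](π[v,u](S)) → 5
  R → 4
  ρ[v/x](R) → 4
  π[v](ρ[v/x](R)) → 4
  (π[v](π[v,u](S)) ∪ π[v](ρ[v/x](R))) → 9

|E| = 9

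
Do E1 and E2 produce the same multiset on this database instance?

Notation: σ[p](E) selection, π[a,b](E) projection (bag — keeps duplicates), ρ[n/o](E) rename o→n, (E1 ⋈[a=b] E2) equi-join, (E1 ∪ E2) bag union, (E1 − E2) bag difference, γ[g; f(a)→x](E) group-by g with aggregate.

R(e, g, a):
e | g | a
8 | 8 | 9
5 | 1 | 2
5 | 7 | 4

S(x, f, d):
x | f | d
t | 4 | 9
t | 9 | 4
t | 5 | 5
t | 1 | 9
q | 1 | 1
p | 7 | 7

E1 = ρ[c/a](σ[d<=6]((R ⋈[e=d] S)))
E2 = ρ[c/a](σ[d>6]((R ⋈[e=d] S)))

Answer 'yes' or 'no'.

E1 subexpression sizes:
  R → 3
  S → 6
  (R ⋈[e=d] S) → 2
  σ[d<=6]((R ⋈[e=d] S)) → 2
  ρ[c/a](σ[d<=6]((R ⋈[e=d] S))) → 2
E2 subexpression sizes:
  R → 3
  S → 6
  (R ⋈[e=d] S) → 2
  σ[d>6]((R ⋈[e=d] S)) → 0
  ρ[c/a](σ[d>6]((R ⋈[e=d] S))) → 0

E1 result:
e | g | c | x | f | d
5 | 1 | 2 | t | 5 | 5
5 | 7 | 4 | t | 5 | 5
E2 result:
e | g | c | x | f | d
(0 rows)
Witness: (5, 7, 4, 't', 5, 5) appears 1× in E1 but 0× in E2.

no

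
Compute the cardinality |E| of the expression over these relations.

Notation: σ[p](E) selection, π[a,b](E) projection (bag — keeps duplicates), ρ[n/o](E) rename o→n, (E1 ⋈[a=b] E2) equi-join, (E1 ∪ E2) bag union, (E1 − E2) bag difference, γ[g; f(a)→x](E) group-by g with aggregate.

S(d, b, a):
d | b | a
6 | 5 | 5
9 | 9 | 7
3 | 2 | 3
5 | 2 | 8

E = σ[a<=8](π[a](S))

Stepwise |·|:
  S → 4
  π[a](S) → 4
  σ[a<=8](π[a](S)) → 4

|E| = 4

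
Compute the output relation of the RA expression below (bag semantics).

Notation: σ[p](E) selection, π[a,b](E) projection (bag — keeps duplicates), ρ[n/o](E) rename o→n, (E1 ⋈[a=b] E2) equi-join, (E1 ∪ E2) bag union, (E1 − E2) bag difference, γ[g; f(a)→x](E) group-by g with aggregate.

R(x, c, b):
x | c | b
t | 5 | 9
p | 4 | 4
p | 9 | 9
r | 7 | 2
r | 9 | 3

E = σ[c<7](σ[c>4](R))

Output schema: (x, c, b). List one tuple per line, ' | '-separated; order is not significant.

Per-node cardinality:
  R → 5
  σ[c>4](R) → 4
  σ[c<7](σ[c>4](R)) → 1

== RESULT ==
x | c | b
t | 5 | 9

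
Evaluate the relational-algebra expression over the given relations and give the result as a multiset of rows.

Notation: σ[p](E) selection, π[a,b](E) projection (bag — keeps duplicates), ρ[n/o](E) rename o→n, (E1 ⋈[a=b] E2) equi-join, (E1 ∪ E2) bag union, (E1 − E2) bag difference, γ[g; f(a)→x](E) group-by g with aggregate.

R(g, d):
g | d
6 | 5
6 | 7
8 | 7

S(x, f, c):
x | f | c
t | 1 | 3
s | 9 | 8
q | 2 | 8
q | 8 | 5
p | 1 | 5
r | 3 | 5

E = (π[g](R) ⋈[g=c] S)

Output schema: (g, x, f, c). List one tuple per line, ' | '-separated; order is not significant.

Stepwise |·|:
  R → 3
  π[g](R) → 3
  S → 6
  (π[g](R) ⋈[g=c] S) → 2

== RESULT ==
g | x | f | c
8 | q | 2 | 8
8 | s | 9 | 8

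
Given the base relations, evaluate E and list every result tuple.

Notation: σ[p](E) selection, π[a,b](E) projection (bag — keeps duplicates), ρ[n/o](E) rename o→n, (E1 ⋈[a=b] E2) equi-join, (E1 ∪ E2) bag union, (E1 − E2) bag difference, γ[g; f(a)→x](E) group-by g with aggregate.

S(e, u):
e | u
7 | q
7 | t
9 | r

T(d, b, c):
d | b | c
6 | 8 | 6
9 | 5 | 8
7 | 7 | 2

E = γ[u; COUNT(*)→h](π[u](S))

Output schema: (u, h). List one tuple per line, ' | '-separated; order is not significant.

Stepwise |·|:
  S → 3
  π[u](S) → 3
  γ[u; COUNT(*)→h](π[u](S)) → 3

== RESULT ==
u | h
q | 1
r | 1
t | 1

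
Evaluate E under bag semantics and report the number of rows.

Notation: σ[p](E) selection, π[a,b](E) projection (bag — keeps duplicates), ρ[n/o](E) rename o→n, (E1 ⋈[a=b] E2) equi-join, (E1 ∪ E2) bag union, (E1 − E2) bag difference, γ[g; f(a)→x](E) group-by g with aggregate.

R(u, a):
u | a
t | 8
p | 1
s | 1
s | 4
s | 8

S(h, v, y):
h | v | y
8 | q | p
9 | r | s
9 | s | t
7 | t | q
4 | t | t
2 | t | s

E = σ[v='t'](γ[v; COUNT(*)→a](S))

Per-node cardinality:
  S → 6
  γ[v; COUNT(*)→a](S) → 4
  σ[v='t'](γ[v; COUNT(*)→a](S)) → 1

|E| = 1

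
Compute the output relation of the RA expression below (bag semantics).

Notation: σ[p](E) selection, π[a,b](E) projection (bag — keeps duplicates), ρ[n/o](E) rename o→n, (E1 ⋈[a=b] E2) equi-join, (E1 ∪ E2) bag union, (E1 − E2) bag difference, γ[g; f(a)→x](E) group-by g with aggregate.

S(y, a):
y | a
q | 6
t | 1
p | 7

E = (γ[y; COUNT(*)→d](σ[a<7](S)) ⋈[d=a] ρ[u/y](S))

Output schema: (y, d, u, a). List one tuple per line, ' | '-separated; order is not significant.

Subexpression sizes:
  S → 3
  σ[a<7](S) → 2
  γ[y; COUNT(*)→d](σ[a<7](S)) → 2
  S → 3
  ρ[u/y](S) → 3
  (γ[y; COUNT(*)→d](σ[a<7](S)) ⋈[d=a] ρ[u/y](S)) → 2

== RESULT ==
y | d | u | a
q | 1 | t | 1
t | 1 | t | 1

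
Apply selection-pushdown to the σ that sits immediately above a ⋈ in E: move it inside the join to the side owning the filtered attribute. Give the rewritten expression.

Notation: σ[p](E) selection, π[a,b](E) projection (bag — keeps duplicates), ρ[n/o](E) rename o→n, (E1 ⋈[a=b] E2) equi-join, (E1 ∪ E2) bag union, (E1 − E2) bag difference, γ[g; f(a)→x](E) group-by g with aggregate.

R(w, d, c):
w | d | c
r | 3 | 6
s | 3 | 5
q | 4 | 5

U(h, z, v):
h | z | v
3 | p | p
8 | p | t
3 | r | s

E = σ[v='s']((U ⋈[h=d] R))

σ filters on v, owned by the left side.
E' = (σ[v='s'](U) ⋈[h=d] R)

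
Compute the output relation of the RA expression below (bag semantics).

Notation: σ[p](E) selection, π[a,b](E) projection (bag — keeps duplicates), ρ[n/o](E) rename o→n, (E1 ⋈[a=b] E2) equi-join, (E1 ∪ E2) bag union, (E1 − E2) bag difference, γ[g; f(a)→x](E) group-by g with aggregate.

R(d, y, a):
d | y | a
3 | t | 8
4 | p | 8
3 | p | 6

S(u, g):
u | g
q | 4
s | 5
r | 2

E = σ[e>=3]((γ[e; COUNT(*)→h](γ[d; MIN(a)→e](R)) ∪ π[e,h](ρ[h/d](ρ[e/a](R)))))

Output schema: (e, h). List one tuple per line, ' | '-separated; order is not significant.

Stepwise |·|:
  R → 3
  γ[d; MIN(a)→e](R) → 2
  γ[e; COUNT(*)→h](γ[d; MIN(a)→e](R)) → 2
  R → 3
  ρ[e/a](R) → 3
  ρ[h/d](ρ[e/a](R)) → 3
  π[e,h](ρ[h/d](ρ[e/a](R))) → 3
  (γ[e; COUNT(*)→h](γ[d; MIN(a)→e](R)) ∪ π[e,h](ρ[h/d](ρ[e/a](R)))) → 5
  σ[e>=3]((γ[e; COUNT(*)→h](γ[d; MIN(a)→e](R)) ∪ π[e,h](ρ[h/d](ρ[e/a](R))))) → 5

== RESULT ==
e | h
6 | 1
6 | 3
8 | 1
8 | 3
8 | 4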